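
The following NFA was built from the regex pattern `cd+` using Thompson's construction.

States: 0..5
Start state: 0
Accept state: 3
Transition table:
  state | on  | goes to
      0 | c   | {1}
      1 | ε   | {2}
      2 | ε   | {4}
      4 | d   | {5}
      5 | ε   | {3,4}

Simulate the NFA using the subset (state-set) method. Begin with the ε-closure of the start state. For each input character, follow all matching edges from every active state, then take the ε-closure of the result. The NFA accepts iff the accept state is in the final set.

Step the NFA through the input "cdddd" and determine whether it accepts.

Answer: ACCEPT

Derivation:
S₀ = ε-closure({0}) = {0}
'c' @ 1: {1,2,4}
'd' @ 2: {3,4,5}  ✓accept
'd' @ 3: {3,4,5}  ✓accept
'd' @ 4: {3,4,5}  ✓accept
'd' @ 5: {3,4,5}  ✓accept
after full input: {3,4,5}  (accept=3 in)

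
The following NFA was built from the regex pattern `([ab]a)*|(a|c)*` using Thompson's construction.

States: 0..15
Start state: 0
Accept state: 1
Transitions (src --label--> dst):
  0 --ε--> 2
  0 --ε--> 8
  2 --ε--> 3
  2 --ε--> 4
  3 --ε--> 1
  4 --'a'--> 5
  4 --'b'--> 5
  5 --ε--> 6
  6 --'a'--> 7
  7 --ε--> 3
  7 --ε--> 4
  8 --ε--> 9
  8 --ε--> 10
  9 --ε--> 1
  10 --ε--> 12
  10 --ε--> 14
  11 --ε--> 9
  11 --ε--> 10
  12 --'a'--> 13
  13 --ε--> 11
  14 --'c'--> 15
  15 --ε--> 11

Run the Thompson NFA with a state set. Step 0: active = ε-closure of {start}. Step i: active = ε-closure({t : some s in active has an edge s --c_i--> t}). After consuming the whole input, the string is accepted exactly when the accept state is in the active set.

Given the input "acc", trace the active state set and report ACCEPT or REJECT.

start: ε-closure({0}) = {0,1,2,3,4,8,9,10,12,14}
'a' @ 1: {1,5,6,9,10,11,12,13,14}  [accepting]
'c' @ 2: {1,9,10,11,12,14,15}  [accepting]
'c' @ 3: {1,9,10,11,12,14,15}  [accepting]
after full input: {1,9,10,11,12,14,15}  (accept=1 in)

Answer: ACCEPT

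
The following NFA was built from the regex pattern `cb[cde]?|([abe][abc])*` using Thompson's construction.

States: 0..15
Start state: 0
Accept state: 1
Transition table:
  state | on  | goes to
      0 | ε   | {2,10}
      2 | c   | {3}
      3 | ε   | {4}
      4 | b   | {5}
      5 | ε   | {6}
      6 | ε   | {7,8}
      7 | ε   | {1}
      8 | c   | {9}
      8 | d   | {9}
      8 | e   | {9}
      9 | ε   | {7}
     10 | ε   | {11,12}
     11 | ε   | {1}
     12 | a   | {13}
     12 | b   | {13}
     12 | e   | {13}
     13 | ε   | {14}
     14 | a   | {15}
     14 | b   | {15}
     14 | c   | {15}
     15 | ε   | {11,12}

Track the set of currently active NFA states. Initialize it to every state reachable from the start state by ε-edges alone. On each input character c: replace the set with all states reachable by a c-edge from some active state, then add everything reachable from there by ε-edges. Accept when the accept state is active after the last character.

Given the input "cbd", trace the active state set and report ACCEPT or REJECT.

initial (ε-close {0}): {0,1,2,10,11,12}
'c' @ 1: {3,4}
'b' @ 2: {1,5,6,7,8}  (accept∈set)
'd' @ 3: {1,7,9}  (accept∈set)
after full input: {1,7,9}  (accept=1 in)

Answer: ACCEPT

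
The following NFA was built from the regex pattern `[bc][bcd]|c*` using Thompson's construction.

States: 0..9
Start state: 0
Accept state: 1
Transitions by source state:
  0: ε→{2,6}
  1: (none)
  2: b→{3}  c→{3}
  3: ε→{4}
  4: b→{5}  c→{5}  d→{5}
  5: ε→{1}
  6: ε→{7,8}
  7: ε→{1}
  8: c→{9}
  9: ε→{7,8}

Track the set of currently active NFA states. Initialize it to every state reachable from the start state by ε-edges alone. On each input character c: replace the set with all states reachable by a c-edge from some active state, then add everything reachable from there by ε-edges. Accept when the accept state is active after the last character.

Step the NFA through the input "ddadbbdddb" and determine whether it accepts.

initial (ε-close {0}): {0,1,2,6,7,8}
'd' @ 1: {}  — dead — no transitions
rest 'dadbbdddb' ignored (set empty)
after full input: {}  (accept=1 not in)

Answer: REJECT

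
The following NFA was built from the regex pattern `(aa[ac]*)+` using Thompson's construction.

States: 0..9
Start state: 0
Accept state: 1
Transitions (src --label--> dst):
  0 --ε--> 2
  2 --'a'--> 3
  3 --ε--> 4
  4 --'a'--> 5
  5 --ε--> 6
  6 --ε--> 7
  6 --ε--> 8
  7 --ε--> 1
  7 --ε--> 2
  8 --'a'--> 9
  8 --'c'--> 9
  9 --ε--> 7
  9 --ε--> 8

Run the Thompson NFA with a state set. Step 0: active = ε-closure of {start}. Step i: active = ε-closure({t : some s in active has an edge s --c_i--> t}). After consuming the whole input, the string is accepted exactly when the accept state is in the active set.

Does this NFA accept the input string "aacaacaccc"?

Answer: ACCEPT

Derivation:
S₀ = ε-closure({0}) = {0,2}
'a' @ 1: {3,4}
'a' @ 2: {1,2,5,6,7,8}  ✓accept
'c' @ 3: {1,2,7,8,9}  ✓accept
'a' @ 4: {1,2,3,4,7,8,9}  ✓accept
'a' @ 5: {1,2,3,4,5,6,7,8,9}  ✓accept
'c' @ 6: {1,2,7,8,9}  ✓accept
'a' @ 7: {1,2,3,4,7,8,9}  ✓accept
'c' @ 8: {1,2,7,8,9}  ✓accept
'c' @ 9: {1,2,7,8,9}  ✓accept
'c' @ 10: {1,2,7,8,9}  ✓accept
final: {1,2,7,8,9}; accept 1 in set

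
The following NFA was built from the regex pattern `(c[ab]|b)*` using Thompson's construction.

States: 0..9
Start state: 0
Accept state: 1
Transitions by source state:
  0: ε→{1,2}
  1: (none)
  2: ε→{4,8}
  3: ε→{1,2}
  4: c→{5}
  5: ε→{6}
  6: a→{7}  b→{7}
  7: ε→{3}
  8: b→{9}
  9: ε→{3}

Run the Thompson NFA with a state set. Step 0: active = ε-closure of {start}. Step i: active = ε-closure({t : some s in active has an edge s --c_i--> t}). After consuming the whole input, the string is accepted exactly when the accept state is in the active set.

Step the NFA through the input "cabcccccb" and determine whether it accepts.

S₀ = ε-closure({0}) = {0,1,2,4,8}
'c' @ 1: {5,6}
'a' @ 2: {1,2,3,4,7,8}  (accept∈set)
'b' @ 3: {1,2,3,4,8,9}  (accept∈set)
'c' @ 4: {5,6}
'c' @ 5: {}  — state set empty
rest 'cccb' ignored (set empty)
end set {} — state 1 not in

Answer: REJECT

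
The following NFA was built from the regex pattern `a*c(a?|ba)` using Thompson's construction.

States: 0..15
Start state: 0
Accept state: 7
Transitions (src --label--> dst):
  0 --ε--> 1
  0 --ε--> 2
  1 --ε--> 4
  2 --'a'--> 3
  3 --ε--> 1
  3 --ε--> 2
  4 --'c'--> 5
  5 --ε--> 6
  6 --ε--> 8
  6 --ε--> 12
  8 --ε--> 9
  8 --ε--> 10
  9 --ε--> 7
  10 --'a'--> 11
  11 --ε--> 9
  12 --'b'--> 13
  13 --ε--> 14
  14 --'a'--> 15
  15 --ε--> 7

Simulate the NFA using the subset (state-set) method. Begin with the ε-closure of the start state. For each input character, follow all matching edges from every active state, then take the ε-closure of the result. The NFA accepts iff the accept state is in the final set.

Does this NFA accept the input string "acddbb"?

S₀ = ε-closure({0}) = {0,1,2,4}
'a' @ 1: {1,2,3,4}
'c' @ 2: {5,6,7,8,9,10,12}  [accepting]
'd' @ 3: {}  — no active states
rest 'dbb' ignored (set empty)
after full input: {}  (accept=7 not in)

Answer: REJECT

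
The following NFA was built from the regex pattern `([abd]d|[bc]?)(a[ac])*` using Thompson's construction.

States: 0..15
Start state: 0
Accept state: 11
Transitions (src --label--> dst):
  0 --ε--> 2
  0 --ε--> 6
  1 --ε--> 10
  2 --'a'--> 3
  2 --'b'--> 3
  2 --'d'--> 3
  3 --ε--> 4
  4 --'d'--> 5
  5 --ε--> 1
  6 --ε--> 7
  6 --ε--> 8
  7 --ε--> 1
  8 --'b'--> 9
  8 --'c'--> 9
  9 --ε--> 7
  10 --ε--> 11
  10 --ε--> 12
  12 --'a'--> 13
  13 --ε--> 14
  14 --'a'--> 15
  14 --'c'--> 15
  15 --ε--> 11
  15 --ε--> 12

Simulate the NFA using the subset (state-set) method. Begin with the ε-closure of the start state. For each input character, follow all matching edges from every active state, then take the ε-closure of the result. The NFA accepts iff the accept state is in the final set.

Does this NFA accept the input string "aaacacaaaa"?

Answer: ACCEPT

Steps:
start: ε-closure({0}) = {0,1,2,6,7,8,10,11,12}
'a' @ 1: {3,4,13,14}
'a' @ 2: {11,12,15}  [accepting]
'a' @ 3: {13,14}
'c' @ 4: {11,12,15}  [accepting]
'a' @ 5: {13,14}
'c' @ 6: {11,12,15}  [accepting]
'a' @ 7: {13,14}
'a' @ 8: {11,12,15}  [accepting]
'a' @ 9: {13,14}
'a' @ 10: {11,12,15}  [accepting]
end set {11,12,15} — state 11 in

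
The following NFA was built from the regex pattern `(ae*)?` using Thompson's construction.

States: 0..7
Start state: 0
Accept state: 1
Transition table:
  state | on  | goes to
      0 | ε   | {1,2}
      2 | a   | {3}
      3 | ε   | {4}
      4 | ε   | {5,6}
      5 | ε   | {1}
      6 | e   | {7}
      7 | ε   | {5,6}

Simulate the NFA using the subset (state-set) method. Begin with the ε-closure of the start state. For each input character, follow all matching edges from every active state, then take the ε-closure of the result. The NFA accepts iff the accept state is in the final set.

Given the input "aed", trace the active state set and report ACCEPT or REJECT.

start: ε-closure({0}) = {0,1,2}
'a' @ 1: {1,3,4,5,6}  [accepting]
'e' @ 2: {1,5,6,7}  [accepting]
'd' @ 3: {}  — state set empty
after full input: {}  (accept=1 not in)

Answer: REJECT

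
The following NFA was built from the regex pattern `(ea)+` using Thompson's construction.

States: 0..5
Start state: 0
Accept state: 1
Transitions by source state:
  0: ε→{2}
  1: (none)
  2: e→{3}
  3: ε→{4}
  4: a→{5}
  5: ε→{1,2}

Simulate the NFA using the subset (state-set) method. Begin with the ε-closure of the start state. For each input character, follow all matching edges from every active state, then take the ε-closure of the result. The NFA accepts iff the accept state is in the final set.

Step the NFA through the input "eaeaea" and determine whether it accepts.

Answer: ACCEPT

Derivation:
initial (ε-close {0}): {0,2}
'e' @ 1: {3,4}
'a' @ 2: {1,2,5}  ✓accept
'e' @ 3: {3,4}
'a' @ 4: {1,2,5}  ✓accept
'e' @ 5: {3,4}
'a' @ 6: {1,2,5}  ✓accept
end set {1,2,5} — state 1 in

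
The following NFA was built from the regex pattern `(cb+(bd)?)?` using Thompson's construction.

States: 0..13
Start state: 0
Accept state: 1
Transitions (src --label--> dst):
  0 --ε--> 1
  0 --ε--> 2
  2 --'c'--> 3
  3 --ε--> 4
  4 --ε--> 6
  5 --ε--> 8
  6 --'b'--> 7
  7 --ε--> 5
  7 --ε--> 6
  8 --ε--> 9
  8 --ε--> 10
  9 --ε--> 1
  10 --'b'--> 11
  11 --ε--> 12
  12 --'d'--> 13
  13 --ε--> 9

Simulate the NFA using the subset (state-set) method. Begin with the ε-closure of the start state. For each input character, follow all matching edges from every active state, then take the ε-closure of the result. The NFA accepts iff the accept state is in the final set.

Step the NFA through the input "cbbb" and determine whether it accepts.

S₀ = ε-closure({0}) = {0,1,2}
'c' @ 1: {3,4,6}
'b' @ 2: {1,5,6,7,8,9,10}  (accept∈set)
'b' @ 3: {1,5,6,7,8,9,10,11,12}  (accept∈set)
'b' @ 4: {1,5,6,7,8,9,10,11,12}  (accept∈set)
end set {1,5,6,7,8,9,10,11,12} — state 1 in

Answer: ACCEPT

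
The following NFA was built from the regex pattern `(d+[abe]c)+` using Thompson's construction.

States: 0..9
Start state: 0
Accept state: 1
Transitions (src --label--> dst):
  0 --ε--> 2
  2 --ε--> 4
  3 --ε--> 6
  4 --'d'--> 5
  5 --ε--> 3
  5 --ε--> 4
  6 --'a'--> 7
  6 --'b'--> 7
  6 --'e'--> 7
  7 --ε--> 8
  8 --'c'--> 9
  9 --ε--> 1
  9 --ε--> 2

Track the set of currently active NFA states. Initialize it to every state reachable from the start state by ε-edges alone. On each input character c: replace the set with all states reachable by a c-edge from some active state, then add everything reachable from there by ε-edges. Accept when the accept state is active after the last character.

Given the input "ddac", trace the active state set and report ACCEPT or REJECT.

start: ε-closure({0}) = {0,2,4}
'd' @ 1: {3,4,5,6}
'd' @ 2: {3,4,5,6}
'a' @ 3: {7,8}
'c' @ 4: {1,2,4,9}  ✓accept
end set {1,2,4,9} — state 1 in

Answer: ACCEPT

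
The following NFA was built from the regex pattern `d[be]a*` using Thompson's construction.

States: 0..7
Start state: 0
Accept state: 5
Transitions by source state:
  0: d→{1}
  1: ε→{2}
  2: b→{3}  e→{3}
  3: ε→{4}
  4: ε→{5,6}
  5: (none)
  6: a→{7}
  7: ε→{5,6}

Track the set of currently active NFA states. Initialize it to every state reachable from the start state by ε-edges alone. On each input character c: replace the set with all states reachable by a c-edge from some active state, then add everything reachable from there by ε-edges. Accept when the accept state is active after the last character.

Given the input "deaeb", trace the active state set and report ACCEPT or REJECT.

initial (ε-close {0}): {0}
'd' @ 1: {1,2}
'e' @ 2: {3,4,5,6}  (accept∈set)
'a' @ 3: {5,6,7}  (accept∈set)
'e' @ 4: {}  — no active states
rest 'b' ignored (set empty)
end set {} — state 5 not in

Answer: REJECT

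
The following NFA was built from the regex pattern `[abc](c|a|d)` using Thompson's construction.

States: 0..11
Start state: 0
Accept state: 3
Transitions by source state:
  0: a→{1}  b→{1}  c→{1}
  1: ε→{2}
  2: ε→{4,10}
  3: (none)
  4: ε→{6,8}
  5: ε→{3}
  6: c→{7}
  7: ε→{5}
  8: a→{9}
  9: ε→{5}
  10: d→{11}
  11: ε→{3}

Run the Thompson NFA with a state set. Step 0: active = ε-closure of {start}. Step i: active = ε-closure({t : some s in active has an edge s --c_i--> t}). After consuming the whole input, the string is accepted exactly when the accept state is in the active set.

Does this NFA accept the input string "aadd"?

initial (ε-close {0}): {0}
'a' @ 1: {1,2,4,6,8,10}
'a' @ 2: {3,5,9}  [accepting]
'd' @ 3: {}  — state set empty
rest 'd' ignored (set empty)
end set {} — state 3 not in

Answer: REJECT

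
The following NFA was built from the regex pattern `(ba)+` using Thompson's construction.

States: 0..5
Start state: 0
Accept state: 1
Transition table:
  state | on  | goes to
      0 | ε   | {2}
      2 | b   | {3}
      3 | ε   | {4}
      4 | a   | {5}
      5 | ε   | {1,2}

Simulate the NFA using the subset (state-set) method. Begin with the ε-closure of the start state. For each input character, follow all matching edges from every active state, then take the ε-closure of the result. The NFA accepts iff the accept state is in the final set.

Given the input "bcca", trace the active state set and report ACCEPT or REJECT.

Answer: REJECT

Derivation:
S₀ = ε-closure({0}) = {0,2}
'b' @ 1: {3,4}
'c' @ 2: {}  — no active states
rest 'ca' ignored (set empty)
final: {}; accept 1 not in set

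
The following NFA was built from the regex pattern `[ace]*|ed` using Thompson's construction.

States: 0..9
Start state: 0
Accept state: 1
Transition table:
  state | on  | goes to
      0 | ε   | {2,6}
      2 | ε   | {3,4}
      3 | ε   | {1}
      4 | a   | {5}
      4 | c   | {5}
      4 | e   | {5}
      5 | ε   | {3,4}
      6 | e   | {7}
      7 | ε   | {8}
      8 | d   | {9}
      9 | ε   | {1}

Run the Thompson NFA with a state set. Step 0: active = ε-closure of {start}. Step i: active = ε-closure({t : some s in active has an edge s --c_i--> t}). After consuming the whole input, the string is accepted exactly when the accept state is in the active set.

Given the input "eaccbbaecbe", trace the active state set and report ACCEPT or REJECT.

start: ε-closure({0}) = {0,1,2,3,4,6}
'e' @ 1: {1,3,4,5,7,8}  ✓accept
'a' @ 2: {1,3,4,5}  ✓accept
'c' @ 3: {1,3,4,5}  ✓accept
'c' @ 4: {1,3,4,5}  ✓accept
'b' @ 5: {}  — no active states
rest 'baecbe' ignored (set empty)
final: {}; accept 1 not in set

Answer: REJECT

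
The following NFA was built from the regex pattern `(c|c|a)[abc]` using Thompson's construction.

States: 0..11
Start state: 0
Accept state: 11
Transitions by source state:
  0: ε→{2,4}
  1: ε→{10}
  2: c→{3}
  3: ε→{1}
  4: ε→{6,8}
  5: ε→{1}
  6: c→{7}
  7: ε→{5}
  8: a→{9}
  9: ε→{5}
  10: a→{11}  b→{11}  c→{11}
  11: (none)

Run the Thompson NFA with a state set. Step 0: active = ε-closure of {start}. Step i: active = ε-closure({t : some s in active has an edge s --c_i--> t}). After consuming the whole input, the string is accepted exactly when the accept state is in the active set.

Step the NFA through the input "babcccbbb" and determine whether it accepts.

S₀ = ε-closure({0}) = {0,2,4,6,8}
'b' @ 1: {}  — state set empty
rest 'abcccbbb' ignored (set empty)
after full input: {}  (accept=11 not in)

Answer: REJECT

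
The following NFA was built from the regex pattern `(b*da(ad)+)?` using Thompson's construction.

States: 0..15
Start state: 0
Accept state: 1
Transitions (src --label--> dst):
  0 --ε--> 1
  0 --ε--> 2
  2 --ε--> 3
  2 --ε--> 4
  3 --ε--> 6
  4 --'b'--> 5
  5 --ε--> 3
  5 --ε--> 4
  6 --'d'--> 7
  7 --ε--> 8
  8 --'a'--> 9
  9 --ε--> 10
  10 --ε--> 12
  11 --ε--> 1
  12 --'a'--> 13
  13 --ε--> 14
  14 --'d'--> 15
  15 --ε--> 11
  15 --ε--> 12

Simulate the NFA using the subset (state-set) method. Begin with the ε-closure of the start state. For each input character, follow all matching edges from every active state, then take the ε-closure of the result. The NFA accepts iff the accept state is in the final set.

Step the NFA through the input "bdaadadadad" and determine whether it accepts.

start: ε-closure({0}) = {0,1,2,3,4,6}
'b' @ 1: {3,4,5,6}
'd' @ 2: {7,8}
'a' @ 3: {9,10,12}
'a' @ 4: {13,14}
'd' @ 5: {1,11,12,15}  ✓accept
'a' @ 6: {13,14}
'd' @ 7: {1,11,12,15}  ✓accept
'a' @ 8: {13,14}
'd' @ 9: {1,11,12,15}  ✓accept
'a' @ 10: {13,14}
'd' @ 11: {1,11,12,15}  ✓accept
after full input: {1,11,12,15}  (accept=1 in)

Answer: ACCEPT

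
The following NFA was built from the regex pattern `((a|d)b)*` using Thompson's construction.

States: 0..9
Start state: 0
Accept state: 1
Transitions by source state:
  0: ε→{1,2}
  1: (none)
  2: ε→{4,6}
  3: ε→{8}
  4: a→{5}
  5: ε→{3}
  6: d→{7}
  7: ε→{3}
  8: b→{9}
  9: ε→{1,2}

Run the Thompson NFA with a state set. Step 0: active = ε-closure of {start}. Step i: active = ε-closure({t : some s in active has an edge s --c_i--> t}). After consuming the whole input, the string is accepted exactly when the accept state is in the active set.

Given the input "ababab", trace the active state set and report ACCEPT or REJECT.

Answer: ACCEPT

Derivation:
initial (ε-close {0}): {0,1,2,4,6}
'a' @ 1: {3,5,8}
'b' @ 2: {1,2,4,6,9}  [accepting]
'a' @ 3: {3,5,8}
'b' @ 4: {1,2,4,6,9}  [accepting]
'a' @ 5: {3,5,8}
'b' @ 6: {1,2,4,6,9}  [accepting]
end set {1,2,4,6,9} — state 1 in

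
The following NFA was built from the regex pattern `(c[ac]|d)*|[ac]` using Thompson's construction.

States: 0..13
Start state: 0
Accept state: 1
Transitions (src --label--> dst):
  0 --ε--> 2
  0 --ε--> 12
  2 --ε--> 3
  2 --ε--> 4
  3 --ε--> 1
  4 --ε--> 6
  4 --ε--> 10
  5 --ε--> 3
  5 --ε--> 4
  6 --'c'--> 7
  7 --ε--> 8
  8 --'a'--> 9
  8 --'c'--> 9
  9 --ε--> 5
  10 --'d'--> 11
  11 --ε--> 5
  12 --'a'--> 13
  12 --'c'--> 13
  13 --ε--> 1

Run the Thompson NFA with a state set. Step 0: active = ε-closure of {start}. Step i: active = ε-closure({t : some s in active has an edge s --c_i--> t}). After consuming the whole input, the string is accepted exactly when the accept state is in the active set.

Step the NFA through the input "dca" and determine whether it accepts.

Answer: ACCEPT

Trace:
start: ε-closure({0}) = {0,1,2,3,4,6,10,12}
'd' @ 1: {1,3,4,5,6,10,11}  [accepting]
'c' @ 2: {7,8}
'a' @ 3: {1,3,4,5,6,9,10}  [accepting]
end set {1,3,4,5,6,9,10} — state 1 in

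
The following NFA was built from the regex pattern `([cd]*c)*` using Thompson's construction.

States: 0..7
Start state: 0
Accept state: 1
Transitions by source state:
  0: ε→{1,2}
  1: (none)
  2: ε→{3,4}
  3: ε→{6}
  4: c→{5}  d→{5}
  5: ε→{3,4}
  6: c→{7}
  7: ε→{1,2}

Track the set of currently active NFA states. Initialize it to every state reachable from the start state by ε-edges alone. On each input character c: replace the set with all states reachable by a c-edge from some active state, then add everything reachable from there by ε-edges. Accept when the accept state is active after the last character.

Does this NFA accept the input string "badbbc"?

start: ε-closure({0}) = {0,1,2,3,4,6}
'b' @ 1: {}  — state set empty
rest 'adbbc' ignored (set empty)
end set {} — state 1 not in

Answer: REJECT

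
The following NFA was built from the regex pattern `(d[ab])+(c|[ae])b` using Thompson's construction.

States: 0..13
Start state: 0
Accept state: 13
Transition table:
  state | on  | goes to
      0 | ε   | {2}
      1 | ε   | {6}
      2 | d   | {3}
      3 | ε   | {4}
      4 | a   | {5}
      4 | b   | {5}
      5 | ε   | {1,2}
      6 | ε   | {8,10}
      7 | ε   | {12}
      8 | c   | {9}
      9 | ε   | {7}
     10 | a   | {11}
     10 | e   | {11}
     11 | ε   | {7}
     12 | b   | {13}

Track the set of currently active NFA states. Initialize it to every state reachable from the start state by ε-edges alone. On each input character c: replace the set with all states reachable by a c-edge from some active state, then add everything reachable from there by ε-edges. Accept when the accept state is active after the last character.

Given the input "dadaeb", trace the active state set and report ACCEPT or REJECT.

start: ε-closure({0}) = {0,2}
'd' @ 1: {3,4}
'a' @ 2: {1,2,5,6,8,10}
'd' @ 3: {3,4}
'a' @ 4: {1,2,5,6,8,10}
'e' @ 5: {7,11,12}
'b' @ 6: {13}  [accepting]
final: {13}; accept 13 in set

Answer: ACCEPT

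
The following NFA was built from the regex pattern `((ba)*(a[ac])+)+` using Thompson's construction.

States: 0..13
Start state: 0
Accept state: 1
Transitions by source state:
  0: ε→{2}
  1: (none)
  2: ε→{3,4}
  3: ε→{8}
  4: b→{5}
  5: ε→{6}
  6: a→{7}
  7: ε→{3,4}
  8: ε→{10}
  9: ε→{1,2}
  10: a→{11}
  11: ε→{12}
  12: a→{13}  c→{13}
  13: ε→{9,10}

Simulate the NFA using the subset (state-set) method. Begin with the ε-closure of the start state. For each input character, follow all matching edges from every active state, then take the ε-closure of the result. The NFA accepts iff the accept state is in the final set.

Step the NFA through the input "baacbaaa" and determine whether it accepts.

Answer: ACCEPT

Derivation:
S₀ = ε-closure({0}) = {0,2,3,4,8,10}
'b' @ 1: {5,6}
'a' @ 2: {3,4,7,8,10}
'a' @ 3: {11,12}
'c' @ 4: {1,2,3,4,8,9,10,13}  [accepting]
'b' @ 5: {5,6}
'a' @ 6: {3,4,7,8,10}
'a' @ 7: {11,12}
'a' @ 8: {1,2,3,4,8,9,10,13}  [accepting]
end set {1,2,3,4,8,9,10,13} — state 1 in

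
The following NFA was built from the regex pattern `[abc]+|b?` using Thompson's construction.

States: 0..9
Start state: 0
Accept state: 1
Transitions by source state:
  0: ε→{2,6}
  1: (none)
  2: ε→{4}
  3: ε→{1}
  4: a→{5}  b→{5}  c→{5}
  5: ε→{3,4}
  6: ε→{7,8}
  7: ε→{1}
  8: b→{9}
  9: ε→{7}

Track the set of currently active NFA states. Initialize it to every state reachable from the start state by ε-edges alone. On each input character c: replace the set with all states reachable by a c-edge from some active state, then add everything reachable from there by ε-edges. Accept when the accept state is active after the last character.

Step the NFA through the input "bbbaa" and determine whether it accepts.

initial (ε-close {0}): {0,1,2,4,6,7,8}
'b' @ 1: {1,3,4,5,7,9}  [accepting]
'b' @ 2: {1,3,4,5}  [accepting]
'b' @ 3: {1,3,4,5}  [accepting]
'a' @ 4: {1,3,4,5}  [accepting]
'a' @ 5: {1,3,4,5}  [accepting]
final: {1,3,4,5}; accept 1 in set

Answer: ACCEPT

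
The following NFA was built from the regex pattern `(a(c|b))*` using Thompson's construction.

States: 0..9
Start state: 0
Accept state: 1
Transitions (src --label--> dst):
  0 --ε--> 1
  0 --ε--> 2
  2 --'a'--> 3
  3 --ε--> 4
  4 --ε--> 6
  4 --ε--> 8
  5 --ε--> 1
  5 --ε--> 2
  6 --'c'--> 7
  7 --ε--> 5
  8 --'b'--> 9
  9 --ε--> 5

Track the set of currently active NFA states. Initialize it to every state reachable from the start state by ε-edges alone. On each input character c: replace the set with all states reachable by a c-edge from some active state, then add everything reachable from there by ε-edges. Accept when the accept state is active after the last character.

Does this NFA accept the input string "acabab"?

S₀ = ε-closure({0}) = {0,1,2}
'a' @ 1: {3,4,6,8}
'c' @ 2: {1,2,5,7}  (accept∈set)
'a' @ 3: {3,4,6,8}
'b' @ 4: {1,2,5,9}  (accept∈set)
'a' @ 5: {3,4,6,8}
'b' @ 6: {1,2,5,9}  (accept∈set)
end set {1,2,5,9} — state 1 in

Answer: ACCEPT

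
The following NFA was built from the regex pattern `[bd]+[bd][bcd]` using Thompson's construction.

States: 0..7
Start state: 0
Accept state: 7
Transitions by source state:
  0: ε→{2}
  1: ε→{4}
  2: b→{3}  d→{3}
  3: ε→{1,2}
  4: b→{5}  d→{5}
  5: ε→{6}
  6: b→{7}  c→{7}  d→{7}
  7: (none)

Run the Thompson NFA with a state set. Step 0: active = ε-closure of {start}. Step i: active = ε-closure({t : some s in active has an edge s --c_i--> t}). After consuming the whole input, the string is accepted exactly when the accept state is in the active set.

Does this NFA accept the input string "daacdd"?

Answer: REJECT

Trace:
initial (ε-close {0}): {0,2}
'd' @ 1: {1,2,3,4}
'a' @ 2: {}  — state set empty
rest 'acdd' ignored (set empty)
end set {} — state 7 not in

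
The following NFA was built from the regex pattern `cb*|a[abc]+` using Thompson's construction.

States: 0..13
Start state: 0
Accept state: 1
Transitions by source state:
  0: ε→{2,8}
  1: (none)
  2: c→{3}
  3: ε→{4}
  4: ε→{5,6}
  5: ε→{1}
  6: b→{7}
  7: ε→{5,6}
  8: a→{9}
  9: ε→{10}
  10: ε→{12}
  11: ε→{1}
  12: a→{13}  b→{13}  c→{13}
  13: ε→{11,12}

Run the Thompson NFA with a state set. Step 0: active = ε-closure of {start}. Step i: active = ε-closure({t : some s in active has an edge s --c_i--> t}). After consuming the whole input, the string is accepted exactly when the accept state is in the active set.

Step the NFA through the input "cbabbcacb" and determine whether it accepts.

S₀ = ε-closure({0}) = {0,2,8}
'c' @ 1: {1,3,4,5,6}  ✓accept
'b' @ 2: {1,5,6,7}  ✓accept
'a' @ 3: {}  — state set empty
rest 'bbcacb' ignored (set empty)
after full input: {}  (accept=1 not in)

Answer: REJECT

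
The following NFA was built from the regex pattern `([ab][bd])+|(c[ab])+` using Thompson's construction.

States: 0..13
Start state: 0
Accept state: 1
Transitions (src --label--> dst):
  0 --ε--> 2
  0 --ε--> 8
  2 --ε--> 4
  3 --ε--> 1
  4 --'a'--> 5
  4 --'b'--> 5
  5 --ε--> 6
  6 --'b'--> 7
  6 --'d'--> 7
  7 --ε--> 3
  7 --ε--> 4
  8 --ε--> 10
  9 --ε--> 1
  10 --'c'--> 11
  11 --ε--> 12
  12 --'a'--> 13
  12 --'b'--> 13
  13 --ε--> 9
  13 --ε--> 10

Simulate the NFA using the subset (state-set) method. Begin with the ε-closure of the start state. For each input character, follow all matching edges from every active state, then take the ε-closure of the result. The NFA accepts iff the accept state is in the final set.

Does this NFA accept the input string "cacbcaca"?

start: ε-closure({0}) = {0,2,4,8,10}
'c' @ 1: {11,12}
'a' @ 2: {1,9,10,13}  [accepting]
'c' @ 3: {11,12}
'b' @ 4: {1,9,10,13}  [accepting]
'c' @ 5: {11,12}
'a' @ 6: {1,9,10,13}  [accepting]
'c' @ 7: {11,12}
'a' @ 8: {1,9,10,13}  [accepting]
final: {1,9,10,13}; accept 1 in set

Answer: ACCEPT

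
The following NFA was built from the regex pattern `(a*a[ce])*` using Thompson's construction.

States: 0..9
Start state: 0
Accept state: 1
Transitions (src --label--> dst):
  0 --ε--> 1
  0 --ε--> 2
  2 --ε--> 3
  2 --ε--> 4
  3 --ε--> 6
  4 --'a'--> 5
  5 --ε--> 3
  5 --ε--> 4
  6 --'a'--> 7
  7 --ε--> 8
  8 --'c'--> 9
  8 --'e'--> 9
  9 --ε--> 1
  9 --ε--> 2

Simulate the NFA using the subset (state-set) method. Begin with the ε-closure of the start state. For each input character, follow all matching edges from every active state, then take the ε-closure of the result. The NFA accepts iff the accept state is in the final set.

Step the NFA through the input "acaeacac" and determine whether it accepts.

Answer: ACCEPT

Steps:
start: ε-closure({0}) = {0,1,2,3,4,6}
'a' @ 1: {3,4,5,6,7,8}
'c' @ 2: {1,2,3,4,6,9}  ✓accept
'a' @ 3: {3,4,5,6,7,8}
'e' @ 4: {1,2,3,4,6,9}  ✓accept
'a' @ 5: {3,4,5,6,7,8}
'c' @ 6: {1,2,3,4,6,9}  ✓accept
'a' @ 7: {3,4,5,6,7,8}
'c' @ 8: {1,2,3,4,6,9}  ✓accept
final: {1,2,3,4,6,9}; accept 1 in set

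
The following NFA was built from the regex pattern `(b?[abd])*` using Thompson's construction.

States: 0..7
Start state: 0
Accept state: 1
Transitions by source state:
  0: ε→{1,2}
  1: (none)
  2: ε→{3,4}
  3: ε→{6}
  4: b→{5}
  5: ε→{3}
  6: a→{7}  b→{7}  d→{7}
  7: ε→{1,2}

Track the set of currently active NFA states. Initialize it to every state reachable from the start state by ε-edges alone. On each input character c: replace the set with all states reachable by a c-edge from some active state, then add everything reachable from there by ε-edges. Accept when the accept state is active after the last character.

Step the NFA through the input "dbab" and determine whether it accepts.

S₀ = ε-closure({0}) = {0,1,2,3,4,6}
'd' @ 1: {1,2,3,4,6,7}  (accept∈set)
'b' @ 2: {1,2,3,4,5,6,7}  (accept∈set)
'a' @ 3: {1,2,3,4,6,7}  (accept∈set)
'b' @ 4: {1,2,3,4,5,6,7}  (accept∈set)
end set {1,2,3,4,5,6,7} — state 1 in

Answer: ACCEPT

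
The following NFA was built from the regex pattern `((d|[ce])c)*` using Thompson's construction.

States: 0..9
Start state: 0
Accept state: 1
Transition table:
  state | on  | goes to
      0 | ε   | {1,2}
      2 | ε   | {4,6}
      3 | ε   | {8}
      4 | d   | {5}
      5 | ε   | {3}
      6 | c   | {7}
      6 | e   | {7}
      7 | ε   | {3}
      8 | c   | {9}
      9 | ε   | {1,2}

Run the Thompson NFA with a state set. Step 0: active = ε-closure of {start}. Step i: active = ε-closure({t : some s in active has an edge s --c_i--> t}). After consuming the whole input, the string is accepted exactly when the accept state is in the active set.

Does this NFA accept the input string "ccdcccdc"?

Answer: ACCEPT

Derivation:
initial (ε-close {0}): {0,1,2,4,6}
'c' @ 1: {3,7,8}
'c' @ 2: {1,2,4,6,9}  (accept∈set)
'd' @ 3: {3,5,8}
'c' @ 4: {1,2,4,6,9}  (accept∈set)
'c' @ 5: {3,7,8}
'c' @ 6: {1,2,4,6,9}  (accept∈set)
'd' @ 7: {3,5,8}
'c' @ 8: {1,2,4,6,9}  (accept∈set)
after full input: {1,2,4,6,9}  (accept=1 in)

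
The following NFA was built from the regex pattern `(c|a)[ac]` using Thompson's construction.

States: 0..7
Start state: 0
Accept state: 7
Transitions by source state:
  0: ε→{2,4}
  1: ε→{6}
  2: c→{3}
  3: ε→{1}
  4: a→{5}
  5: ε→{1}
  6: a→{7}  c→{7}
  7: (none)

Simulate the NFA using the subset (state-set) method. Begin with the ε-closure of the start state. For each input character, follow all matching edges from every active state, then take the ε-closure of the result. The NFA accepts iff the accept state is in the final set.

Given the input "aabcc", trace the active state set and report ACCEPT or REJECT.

Answer: REJECT

Steps:
S₀ = ε-closure({0}) = {0,2,4}
'a' @ 1: {1,5,6}
'a' @ 2: {7}  [accepting]
'b' @ 3: {}  — dead — no transitions
rest 'cc' ignored (set empty)
end set {} — state 7 not in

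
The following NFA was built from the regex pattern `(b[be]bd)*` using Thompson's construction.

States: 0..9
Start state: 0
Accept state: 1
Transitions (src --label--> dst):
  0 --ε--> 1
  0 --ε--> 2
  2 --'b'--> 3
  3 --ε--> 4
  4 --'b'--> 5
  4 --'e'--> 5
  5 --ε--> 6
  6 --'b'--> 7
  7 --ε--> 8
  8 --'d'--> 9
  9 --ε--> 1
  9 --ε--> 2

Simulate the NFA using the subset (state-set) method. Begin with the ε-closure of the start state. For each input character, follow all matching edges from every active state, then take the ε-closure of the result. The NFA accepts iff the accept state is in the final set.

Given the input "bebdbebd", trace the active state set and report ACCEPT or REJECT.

initial (ε-close {0}): {0,1,2}
'b' @ 1: {3,4}
'e' @ 2: {5,6}
'b' @ 3: {7,8}
'd' @ 4: {1,2,9}  (accept∈set)
'b' @ 5: {3,4}
'e' @ 6: {5,6}
'b' @ 7: {7,8}
'd' @ 8: {1,2,9}  (accept∈set)
final: {1,2,9}; accept 1 in set

Answer: ACCEPT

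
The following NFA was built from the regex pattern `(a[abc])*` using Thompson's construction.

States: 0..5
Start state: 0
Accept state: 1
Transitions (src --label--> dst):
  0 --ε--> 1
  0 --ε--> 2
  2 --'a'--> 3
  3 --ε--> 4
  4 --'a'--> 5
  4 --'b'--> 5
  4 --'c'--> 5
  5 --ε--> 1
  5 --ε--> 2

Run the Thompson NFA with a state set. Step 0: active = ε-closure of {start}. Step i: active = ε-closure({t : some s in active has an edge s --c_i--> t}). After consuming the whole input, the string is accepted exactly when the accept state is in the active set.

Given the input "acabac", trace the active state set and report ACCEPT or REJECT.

S₀ = ε-closure({0}) = {0,1,2}
'a' @ 1: {3,4}
'c' @ 2: {1,2,5}  (accept∈set)
'a' @ 3: {3,4}
'b' @ 4: {1,2,5}  (accept∈set)
'a' @ 5: {3,4}
'c' @ 6: {1,2,5}  (accept∈set)
final: {1,2,5}; accept 1 in set

Answer: ACCEPT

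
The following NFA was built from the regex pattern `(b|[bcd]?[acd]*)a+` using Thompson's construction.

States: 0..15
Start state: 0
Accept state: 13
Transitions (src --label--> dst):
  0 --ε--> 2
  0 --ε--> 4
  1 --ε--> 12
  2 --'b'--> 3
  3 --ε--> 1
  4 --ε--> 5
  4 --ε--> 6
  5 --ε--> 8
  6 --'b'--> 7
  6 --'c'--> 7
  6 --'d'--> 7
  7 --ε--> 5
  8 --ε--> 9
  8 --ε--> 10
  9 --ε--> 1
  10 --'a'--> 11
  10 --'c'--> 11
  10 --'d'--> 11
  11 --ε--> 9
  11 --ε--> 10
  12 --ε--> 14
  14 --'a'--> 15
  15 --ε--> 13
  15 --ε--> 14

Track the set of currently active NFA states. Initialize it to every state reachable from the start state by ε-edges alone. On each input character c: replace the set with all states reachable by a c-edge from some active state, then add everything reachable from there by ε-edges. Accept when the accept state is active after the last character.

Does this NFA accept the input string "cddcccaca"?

initial (ε-close {0}): {0,1,2,4,5,6,8,9,10,12,14}
'c' @ 1: {1,5,7,8,9,10,11,12,14}
'd' @ 2: {1,9,10,11,12,14}
'd' @ 3: {1,9,10,11,12,14}
'c' @ 4: {1,9,10,11,12,14}
'c' @ 5: {1,9,10,11,12,14}
'c' @ 6: {1,9,10,11,12,14}
'a' @ 7: {1,9,10,11,12,13,14,15}  [accepting]
'c' @ 8: {1,9,10,11,12,14}
'a' @ 9: {1,9,10,11,12,13,14,15}  [accepting]
end set {1,9,10,11,12,13,14,15} — state 13 in

Answer: ACCEPT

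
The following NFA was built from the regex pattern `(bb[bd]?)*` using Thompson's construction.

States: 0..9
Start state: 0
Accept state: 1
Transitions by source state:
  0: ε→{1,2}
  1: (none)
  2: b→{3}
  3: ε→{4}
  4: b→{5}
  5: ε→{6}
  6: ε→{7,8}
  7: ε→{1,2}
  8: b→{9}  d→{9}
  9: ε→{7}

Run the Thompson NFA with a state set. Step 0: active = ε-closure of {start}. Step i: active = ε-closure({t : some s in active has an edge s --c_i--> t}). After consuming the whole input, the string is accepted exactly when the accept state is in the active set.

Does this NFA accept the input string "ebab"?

start: ε-closure({0}) = {0,1,2}
'e' @ 1: {}  — no active states
rest 'bab' ignored (set empty)
end set {} — state 1 not in

Answer: REJECT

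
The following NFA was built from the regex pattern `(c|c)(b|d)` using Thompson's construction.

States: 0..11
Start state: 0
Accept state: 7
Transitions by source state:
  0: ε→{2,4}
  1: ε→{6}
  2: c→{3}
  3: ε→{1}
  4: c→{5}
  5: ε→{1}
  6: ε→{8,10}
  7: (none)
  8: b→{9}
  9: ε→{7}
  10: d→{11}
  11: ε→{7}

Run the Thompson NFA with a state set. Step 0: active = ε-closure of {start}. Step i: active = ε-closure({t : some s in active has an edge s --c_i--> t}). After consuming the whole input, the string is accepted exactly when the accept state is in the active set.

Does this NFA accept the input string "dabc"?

Answer: REJECT

Steps:
start: ε-closure({0}) = {0,2,4}
'd' @ 1: {}  — no active states
rest 'abc' ignored (set empty)
after full input: {}  (accept=7 not in)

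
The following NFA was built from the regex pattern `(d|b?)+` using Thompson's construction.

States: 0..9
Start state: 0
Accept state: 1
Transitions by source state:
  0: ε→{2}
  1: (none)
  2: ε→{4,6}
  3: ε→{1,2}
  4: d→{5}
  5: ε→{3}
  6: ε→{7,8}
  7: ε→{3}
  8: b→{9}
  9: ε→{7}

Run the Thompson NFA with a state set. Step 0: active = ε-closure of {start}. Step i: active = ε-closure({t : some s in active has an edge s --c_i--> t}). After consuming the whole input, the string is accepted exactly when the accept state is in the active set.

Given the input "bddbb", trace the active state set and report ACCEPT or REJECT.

start: ε-closure({0}) = {0,1,2,3,4,6,7,8}
'b' @ 1: {1,2,3,4,6,7,8,9}  ✓accept
'd' @ 2: {1,2,3,4,5,6,7,8}  ✓accept
'd' @ 3: {1,2,3,4,5,6,7,8}  ✓accept
'b' @ 4: {1,2,3,4,6,7,8,9}  ✓accept
'b' @ 5: {1,2,3,4,6,7,8,9}  ✓accept
end set {1,2,3,4,6,7,8,9} — state 1 in

Answer: ACCEPT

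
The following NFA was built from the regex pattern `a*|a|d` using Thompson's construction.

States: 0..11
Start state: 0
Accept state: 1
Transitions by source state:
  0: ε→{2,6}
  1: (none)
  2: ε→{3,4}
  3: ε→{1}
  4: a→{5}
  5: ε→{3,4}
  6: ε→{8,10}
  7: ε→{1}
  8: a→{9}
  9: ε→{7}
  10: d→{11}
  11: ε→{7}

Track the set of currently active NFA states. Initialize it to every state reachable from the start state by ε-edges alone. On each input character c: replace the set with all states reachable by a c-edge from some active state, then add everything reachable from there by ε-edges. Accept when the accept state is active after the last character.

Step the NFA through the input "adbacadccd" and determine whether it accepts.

initial (ε-close {0}): {0,1,2,3,4,6,8,10}
'a' @ 1: {1,3,4,5,7,9}  ✓accept
'd' @ 2: {}  — state set empty
rest 'bacadccd' ignored (set empty)
end set {} — state 1 not in

Answer: REJECT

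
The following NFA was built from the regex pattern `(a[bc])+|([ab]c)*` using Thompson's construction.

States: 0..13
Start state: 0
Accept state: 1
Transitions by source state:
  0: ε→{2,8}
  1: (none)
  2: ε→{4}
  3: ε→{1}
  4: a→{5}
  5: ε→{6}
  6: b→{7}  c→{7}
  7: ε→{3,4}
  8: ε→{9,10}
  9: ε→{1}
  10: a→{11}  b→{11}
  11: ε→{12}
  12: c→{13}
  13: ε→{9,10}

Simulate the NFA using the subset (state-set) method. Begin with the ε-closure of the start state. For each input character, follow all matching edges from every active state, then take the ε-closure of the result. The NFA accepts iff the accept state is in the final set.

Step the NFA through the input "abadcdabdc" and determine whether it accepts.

initial (ε-close {0}): {0,1,2,4,8,9,10}
'a' @ 1: {5,6,11,12}
'b' @ 2: {1,3,4,7}  [accepting]
'a' @ 3: {5,6}
'd' @ 4: {}  — no active states
rest 'cdabdc' ignored (set empty)
final: {}; accept 1 not in set

Answer: REJECT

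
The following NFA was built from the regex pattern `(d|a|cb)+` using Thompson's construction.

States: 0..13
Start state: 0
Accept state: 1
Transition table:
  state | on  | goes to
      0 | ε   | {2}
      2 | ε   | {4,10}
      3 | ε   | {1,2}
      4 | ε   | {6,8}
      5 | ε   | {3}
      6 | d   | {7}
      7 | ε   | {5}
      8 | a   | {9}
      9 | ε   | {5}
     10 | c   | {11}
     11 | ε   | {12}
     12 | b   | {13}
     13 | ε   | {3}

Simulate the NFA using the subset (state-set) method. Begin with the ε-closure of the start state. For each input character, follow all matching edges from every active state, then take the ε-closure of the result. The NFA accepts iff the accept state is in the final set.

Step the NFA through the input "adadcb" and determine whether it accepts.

Answer: ACCEPT

Derivation:
S₀ = ε-closure({0}) = {0,2,4,6,8,10}
'a' @ 1: {1,2,3,4,5,6,8,9,10}  ✓accept
'd' @ 2: {1,2,3,4,5,6,7,8,10}  ✓accept
'a' @ 3: {1,2,3,4,5,6,8,9,10}  ✓accept
'd' @ 4: {1,2,3,4,5,6,7,8,10}  ✓accept
'c' @ 5: {11,12}
'b' @ 6: {1,2,3,4,6,8,10,13}  ✓accept
final: {1,2,3,4,6,8,10,13}; accept 1 in set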